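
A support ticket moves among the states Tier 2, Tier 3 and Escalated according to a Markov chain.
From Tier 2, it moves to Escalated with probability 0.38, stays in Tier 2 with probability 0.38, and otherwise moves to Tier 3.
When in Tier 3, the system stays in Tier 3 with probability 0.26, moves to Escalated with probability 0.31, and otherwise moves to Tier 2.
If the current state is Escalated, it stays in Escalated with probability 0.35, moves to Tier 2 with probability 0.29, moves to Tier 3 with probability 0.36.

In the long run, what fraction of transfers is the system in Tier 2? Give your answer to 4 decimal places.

0.3629

Let the stationary distribution be π with π = πP and π_1 + π_2 + π_3 = 1.
π_1 = 0.38·π_1 + 0.43·π_2 + 0.29·π_3
π_2 = 0.24·π_1 + 0.26·π_2 + 0.36·π_3
Solving with the normalization constraint gives π = (0.3629, 0.2877, 0.3494).
So the stationary probability of Tier 2 is 0.3629.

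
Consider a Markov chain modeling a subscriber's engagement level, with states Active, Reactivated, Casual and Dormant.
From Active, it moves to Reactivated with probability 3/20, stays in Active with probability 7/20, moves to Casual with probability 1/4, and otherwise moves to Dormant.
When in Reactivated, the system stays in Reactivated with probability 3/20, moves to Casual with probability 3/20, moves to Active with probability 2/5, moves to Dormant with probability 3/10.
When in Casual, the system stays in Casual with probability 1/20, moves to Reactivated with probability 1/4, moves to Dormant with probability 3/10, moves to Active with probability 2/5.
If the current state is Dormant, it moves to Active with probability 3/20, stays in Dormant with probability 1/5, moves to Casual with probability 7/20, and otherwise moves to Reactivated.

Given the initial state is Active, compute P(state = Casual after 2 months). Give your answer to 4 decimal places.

0.2100

Propagate the distribution vector 2 months from Active.
After 0 months: (1.0000, 0.0000, 0.0000, 0.0000)
After 1 month: (0.3500, 0.1500, 0.2500, 0.2500)
After 2 months: (0.3200, 0.2125, 0.2100, 0.2575)
P(in Casual after 2 months) = 0.2100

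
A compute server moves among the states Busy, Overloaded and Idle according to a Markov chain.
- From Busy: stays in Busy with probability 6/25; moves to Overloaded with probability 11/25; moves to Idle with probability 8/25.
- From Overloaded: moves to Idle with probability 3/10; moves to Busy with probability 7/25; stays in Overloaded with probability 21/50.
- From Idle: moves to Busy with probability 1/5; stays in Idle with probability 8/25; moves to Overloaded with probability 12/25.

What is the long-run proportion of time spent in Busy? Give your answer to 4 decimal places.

Let the stationary distribution be π with π = πP and π_1 + π_2 + π_3 = 1.
π_1 = 0.24·π_1 + 0.28·π_2 + 0.2·π_3
π_2 = 0.44·π_1 + 0.42·π_2 + 0.48·π_3
Solving with the normalization constraint gives π = (0.2453, 0.4436, 0.3111).
So the stationary probability of Busy is 0.2453.

0.2453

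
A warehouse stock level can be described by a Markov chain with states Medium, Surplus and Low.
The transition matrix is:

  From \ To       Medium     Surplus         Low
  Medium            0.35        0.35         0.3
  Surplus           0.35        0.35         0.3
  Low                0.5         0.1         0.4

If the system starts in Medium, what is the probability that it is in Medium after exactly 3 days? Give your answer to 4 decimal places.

Propagate the distribution vector 3 days from Medium.
After 0 days: (1.0000, 0.0000, 0.0000)
After 1 day: (0.3500, 0.3500, 0.3000)
After 2 days: (0.3950, 0.2750, 0.3300)
After 3 days: (0.3995, 0.2675, 0.3330)
P(in Medium after 3 days) = 0.3995

0.3995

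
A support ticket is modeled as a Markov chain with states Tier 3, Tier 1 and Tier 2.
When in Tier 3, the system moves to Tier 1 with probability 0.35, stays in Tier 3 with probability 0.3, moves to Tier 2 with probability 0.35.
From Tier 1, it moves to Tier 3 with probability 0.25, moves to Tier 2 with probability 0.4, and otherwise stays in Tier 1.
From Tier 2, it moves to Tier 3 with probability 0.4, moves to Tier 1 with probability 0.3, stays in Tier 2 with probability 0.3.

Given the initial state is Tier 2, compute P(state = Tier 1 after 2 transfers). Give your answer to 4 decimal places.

0.3350

Sum over the intermediate state after 1 transfer:
P = P(Tier 2→Tier 3)·P(Tier 3→Tier 1) + P(Tier 2→Tier 1)·P(Tier 1→Tier 1) + P(Tier 2→Tier 2)·P(Tier 2→Tier 1)
  = 0.4×0.35 + 0.3×0.35 + 0.3×0.3
  = 0.1400 + 0.1050 + 0.0900 = 0.3350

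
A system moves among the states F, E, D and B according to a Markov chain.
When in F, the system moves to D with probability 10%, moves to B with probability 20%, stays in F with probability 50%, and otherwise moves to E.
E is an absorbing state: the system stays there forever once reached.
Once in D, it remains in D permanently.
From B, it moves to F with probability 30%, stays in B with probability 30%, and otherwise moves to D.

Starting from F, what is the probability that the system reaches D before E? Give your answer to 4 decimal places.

Let h(s) be the probability of absorption at D starting from transient state s. Then h(D) = 1 and h(E) = 0. By first-step analysis:
h(F) = 0.5·h(F) + 0.2·0 + 0.1·1 + 0.2·h(B)
h(B) = 0.3·h(F) + 0.4·1 + 0.3·h(B)
Solving: h(F) = 0.5172, h(B) = 0.7931.
Starting from F, the probability is 0.5172.

0.5172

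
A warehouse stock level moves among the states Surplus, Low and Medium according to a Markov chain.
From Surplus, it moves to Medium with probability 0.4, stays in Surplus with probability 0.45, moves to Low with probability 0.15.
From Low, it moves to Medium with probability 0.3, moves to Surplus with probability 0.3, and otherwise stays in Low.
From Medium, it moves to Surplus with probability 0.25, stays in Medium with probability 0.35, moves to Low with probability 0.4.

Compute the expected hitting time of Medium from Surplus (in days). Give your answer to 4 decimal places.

2.6316

Let t(s) be the expected number of days to first reach Medium from state s, with t(Medium) = 0. Conditioning on the first day:
t(Surplus) = 1 + 0.45·t(Surplus) + 0.15·t(Low)
t(Low) = 1 + 0.3·t(Surplus) + 0.4·t(Low)
Solving: t(Surplus) = 2.6316, t(Low) = 2.9825.
Expected days from Surplus to Medium: 2.6316.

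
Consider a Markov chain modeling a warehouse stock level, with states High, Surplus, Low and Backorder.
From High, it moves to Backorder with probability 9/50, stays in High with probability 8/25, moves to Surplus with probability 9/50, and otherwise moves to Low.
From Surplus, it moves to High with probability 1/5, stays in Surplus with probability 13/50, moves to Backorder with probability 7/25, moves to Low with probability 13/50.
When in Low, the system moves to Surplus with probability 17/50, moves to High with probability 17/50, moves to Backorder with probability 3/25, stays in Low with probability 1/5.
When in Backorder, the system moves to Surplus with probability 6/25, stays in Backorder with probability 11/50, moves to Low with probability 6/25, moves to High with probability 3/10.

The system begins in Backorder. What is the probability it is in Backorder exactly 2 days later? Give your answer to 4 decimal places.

0.1984

Propagate the distribution vector 2 days from Backorder.
After 0 days: (0.0000, 0.0000, 0.0000, 1.0000)
After 1 day: (0.3000, 0.2400, 0.2400, 0.2200)
After 2 days: (0.2916, 0.2508, 0.2592, 0.1984)
P(in Backorder after 2 days) = 0.1984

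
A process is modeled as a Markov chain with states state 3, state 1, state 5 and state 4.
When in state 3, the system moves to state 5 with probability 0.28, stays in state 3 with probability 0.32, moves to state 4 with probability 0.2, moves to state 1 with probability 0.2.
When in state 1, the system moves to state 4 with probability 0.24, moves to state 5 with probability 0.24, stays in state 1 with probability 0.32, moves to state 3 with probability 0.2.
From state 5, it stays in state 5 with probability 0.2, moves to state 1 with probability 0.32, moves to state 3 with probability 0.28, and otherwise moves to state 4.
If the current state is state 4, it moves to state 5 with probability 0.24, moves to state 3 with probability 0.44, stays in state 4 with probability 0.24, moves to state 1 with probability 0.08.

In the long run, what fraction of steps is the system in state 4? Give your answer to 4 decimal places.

0.2179

Let the stationary distribution be π with π = πP and π_1 + π_2 + π_3 + π_4 = 1.
π_1 = 0.32·π_1 + 0.2·π_2 + 0.28·π_3 + 0.44·π_4
π_2 = 0.2·π_1 + 0.32·π_2 + 0.32·π_3 + 0.08·π_4
π_3 = 0.28·π_1 + 0.24·π_2 + 0.2·π_3 + 0.24·π_4
Solving with the normalization constraint gives π = (0.3088, 0.2306, 0.2426, 0.2179).
So the stationary probability of state 4 is 0.2179.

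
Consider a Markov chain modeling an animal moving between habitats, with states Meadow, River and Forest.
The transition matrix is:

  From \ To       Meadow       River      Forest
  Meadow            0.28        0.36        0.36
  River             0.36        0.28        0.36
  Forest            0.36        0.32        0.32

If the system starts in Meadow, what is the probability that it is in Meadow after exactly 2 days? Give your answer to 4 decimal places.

0.3376

Sum over the intermediate state after 1 day:
P = P(Meadow→Meadow)·P(Meadow→Meadow) + P(Meadow→River)·P(River→Meadow) + P(Meadow→Forest)·P(Forest→Meadow)
  = 0.28×0.28 + 0.36×0.36 + 0.36×0.36
  = 0.0784 + 0.1296 + 0.1296 = 0.3376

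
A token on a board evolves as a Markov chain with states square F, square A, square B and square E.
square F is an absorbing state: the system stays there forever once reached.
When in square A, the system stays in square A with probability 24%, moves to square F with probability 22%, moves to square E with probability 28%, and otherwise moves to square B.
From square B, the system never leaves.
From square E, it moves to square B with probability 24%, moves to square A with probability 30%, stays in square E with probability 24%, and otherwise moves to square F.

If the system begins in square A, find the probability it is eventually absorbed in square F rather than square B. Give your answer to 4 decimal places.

Let h(s) be the probability of absorption at square F starting from transient state s. Then h(square F) = 1 and h(square B) = 0. By first-step analysis:
h(square A) = 0.22·1 + 0.24·h(square A) + 0.26·0 + 0.28·h(square E)
h(square E) = 0.22·1 + 0.3·h(square A) + 0.24·0 + 0.24·h(square E)
Solving: h(square A) = 0.4635, h(square E) = 0.4724.
Starting from square A, the probability is 0.4635.

0.4635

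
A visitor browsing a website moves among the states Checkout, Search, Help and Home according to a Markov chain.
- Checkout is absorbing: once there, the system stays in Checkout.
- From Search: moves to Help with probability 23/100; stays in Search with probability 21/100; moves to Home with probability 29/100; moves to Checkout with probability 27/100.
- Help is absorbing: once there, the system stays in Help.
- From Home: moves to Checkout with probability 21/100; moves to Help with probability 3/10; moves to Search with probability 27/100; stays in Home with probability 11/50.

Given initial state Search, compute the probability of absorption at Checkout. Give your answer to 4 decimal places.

Let h(s) be the probability of absorption at Checkout starting from transient state s. Then h(Checkout) = 1 and h(Help) = 0. By first-step analysis:
h(Search) = 0.27·1 + 0.21·h(Search) + 0.23·0 + 0.29·h(Home)
h(Home) = 0.21·1 + 0.27·h(Search) + 0.3·0 + 0.22·h(Home)
Solving: h(Search) = 0.5047, h(Home) = 0.4439.
Starting from Search, the probability is 0.5047.

0.5047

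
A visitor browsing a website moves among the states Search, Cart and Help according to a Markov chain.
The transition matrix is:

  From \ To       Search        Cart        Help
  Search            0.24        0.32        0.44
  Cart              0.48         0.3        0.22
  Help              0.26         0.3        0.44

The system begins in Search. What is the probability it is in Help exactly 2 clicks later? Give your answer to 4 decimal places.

Sum over the intermediate state after 1 click:
P = P(Search→Search)·P(Search→Help) + P(Search→Cart)·P(Cart→Help) + P(Search→Help)·P(Help→Help)
  = 0.24×0.44 + 0.32×0.22 + 0.44×0.44
  = 0.1056 + 0.0704 + 0.1936 = 0.3696

0.3696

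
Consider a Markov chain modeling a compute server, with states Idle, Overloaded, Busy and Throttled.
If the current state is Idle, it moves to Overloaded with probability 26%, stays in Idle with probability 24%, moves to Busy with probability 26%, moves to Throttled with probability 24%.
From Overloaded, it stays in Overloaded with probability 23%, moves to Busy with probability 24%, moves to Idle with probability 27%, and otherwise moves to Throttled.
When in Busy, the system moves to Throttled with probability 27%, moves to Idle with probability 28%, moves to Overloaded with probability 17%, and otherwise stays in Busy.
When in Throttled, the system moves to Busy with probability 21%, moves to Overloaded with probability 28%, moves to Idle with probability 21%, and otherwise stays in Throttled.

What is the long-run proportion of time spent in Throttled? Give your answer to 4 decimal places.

Let the stationary distribution be π with π = πP and π_1 + π_2 + π_3 + π_4 = 1.
π_1 = 0.24·π_1 + 0.27·π_2 + 0.28·π_3 + 0.21·π_4
π_2 = 0.26·π_1 + 0.23·π_2 + 0.17·π_3 + 0.28·π_4
π_3 = 0.26·π_1 + 0.24·π_2 + 0.28·π_3 + 0.21·π_4
Solving with the normalization constraint gives π = (0.2489, 0.2361, 0.2468, 0.2682).
So the stationary probability of Throttled is 0.2682.

0.2682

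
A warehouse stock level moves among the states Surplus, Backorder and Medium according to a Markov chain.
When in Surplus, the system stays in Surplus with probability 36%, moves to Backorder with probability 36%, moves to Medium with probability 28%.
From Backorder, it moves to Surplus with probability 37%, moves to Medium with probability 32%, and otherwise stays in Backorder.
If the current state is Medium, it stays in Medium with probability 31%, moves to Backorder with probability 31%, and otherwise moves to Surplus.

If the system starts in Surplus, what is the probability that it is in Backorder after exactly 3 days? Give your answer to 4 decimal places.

Propagate the distribution vector 3 days from Surplus.
After 0 days: (1.0000, 0.0000, 0.0000)
After 1 day: (0.3600, 0.3600, 0.2800)
After 2 days: (0.3692, 0.3280, 0.3028)
After 3 days: (0.3693, 0.3285, 0.3022)
P(in Backorder after 3 days) = 0.3285

0.3285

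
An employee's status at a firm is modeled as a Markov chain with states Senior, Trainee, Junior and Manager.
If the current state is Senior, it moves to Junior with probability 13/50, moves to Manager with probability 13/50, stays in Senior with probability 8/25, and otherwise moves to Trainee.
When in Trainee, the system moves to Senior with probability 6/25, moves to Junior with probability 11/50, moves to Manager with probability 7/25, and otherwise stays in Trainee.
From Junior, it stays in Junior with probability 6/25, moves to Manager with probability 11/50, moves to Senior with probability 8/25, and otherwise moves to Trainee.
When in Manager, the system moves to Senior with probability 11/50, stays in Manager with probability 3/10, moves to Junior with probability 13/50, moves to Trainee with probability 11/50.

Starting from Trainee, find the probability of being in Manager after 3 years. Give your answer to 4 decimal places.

0.2652

Propagate the distribution vector 3 years from Trainee.
After 0 years: (0.0000, 1.0000, 0.0000, 0.0000)
After 1 year: (0.2400, 0.2600, 0.2200, 0.2800)
After 2 years: (0.2712, 0.2160, 0.2452, 0.2676)
After 3 years: (0.2760, 0.2124, 0.2465, 0.2652)
P(in Manager after 3 years) = 0.2652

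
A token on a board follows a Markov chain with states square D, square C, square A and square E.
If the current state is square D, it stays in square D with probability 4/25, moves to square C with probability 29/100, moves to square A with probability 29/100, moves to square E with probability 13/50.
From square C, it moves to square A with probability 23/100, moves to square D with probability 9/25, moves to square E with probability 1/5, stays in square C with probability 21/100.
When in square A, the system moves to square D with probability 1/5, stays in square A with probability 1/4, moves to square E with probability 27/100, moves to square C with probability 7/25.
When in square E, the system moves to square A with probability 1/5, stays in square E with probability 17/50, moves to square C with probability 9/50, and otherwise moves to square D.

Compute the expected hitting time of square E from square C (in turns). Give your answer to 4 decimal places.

Let t(s) be the expected number of turns to first reach square E from state s, with t(square E) = 0. Conditioning on the first turn:
t(square D) = 1 + 0.16·t(square D) + 0.29·t(square C) + 0.29·t(square A)
t(square C) = 1 + 0.36·t(square D) + 0.21·t(square C) + 0.23·t(square A)
t(square A) = 1 + 0.2·t(square D) + 0.28·t(square C) + 0.25·t(square A)
Solving: t(square D) = 4.0540, t(square C) = 4.2815, t(square A) = 4.0128.
Expected turns from square C to square E: 4.2815.

4.2815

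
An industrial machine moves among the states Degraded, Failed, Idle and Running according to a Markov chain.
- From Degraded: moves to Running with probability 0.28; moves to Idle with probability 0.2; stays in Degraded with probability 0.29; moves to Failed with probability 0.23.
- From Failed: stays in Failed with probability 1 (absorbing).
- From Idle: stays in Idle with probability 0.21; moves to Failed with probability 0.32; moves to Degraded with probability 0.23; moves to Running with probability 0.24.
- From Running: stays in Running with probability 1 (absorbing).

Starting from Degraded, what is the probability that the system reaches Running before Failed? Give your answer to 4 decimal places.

Let h(s) be the probability of absorption at Running starting from transient state s. Then h(Running) = 1 and h(Failed) = 0. By first-step analysis:
h(Degraded) = 0.29·h(Degraded) + 0.23·0 + 0.2·h(Idle) + 0.28·1
h(Idle) = 0.23·h(Degraded) + 0.32·0 + 0.21·h(Idle) + 0.24·1
Solving: h(Degraded) = 0.5228, h(Idle) = 0.4560.
Starting from Degraded, the probability is 0.5228.

0.5228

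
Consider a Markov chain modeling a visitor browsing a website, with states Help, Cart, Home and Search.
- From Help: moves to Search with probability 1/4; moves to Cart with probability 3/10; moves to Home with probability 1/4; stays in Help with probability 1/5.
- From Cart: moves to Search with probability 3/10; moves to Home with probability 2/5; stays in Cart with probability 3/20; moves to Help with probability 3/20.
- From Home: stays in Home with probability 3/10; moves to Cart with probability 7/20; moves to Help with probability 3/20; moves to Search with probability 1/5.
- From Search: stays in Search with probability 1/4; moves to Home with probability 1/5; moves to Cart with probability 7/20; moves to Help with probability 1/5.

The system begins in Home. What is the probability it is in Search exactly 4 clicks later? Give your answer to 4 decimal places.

0.2497

Propagate the distribution vector 4 clicks from Home.
After 0 clicks: (0.0000, 0.0000, 1.0000, 0.0000)
After 1 click: (0.1500, 0.3500, 0.3000, 0.2000)
After 2 clicks: (0.1675, 0.2725, 0.3075, 0.2525)
After 3 clicks: (0.1710, 0.2871, 0.2936, 0.2483)
After 4 clicks: (0.1710, 0.2840, 0.2953, 0.2497)
P(in Search after 4 clicks) = 0.2497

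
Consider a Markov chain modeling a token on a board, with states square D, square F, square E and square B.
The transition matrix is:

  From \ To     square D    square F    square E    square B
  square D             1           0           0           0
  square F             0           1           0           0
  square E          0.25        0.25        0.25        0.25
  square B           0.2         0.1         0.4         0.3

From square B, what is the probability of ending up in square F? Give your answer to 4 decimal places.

Let h(s) be the probability of absorption at square F starting from transient state s. Then h(square F) = 1 and h(square D) = 0. By first-step analysis:
h(square E) = 0.25·0 + 0.25·1 + 0.25·h(square E) + 0.25·h(square B)
h(square B) = 0.2·0 + 0.1·1 + 0.4·h(square E) + 0.3·h(square B)
Solving: h(square E) = 0.4706, h(square B) = 0.4118.
Starting from square B, the probability is 0.4118.

0.4118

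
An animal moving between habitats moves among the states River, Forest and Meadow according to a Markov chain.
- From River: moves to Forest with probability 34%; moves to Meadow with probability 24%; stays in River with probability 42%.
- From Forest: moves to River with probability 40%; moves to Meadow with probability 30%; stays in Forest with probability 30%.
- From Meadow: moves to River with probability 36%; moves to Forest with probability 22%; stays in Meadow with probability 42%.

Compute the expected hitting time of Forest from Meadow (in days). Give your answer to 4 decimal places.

3.7600

Let t(s) be the expected number of days to first reach Forest from state s, with t(Forest) = 0. Conditioning on the first day:
t(River) = 1 + 0.42·t(River) + 0.24·t(Meadow)
t(Meadow) = 1 + 0.36·t(River) + 0.42·t(Meadow)
Solving: t(River) = 3.2800, t(Meadow) = 3.7600.
Expected days from Meadow to Forest: 3.7600.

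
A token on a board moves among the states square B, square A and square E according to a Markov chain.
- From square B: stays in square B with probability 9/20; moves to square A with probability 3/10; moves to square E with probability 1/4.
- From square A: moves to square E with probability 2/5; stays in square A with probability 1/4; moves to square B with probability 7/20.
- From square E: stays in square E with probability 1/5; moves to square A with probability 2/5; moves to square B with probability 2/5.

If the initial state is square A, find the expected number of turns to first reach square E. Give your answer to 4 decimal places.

Let t(s) be the expected number of turns to first reach square E from state s, with t(square E) = 0. Conditioning on the first turn:
t(square B) = 1 + 0.45·t(square B) + 0.3·t(square A)
t(square A) = 1 + 0.35·t(square B) + 0.25·t(square A)
Solving: t(square B) = 3.4146, t(square A) = 2.9268.
Expected turns from square A to square E: 2.9268.

2.9268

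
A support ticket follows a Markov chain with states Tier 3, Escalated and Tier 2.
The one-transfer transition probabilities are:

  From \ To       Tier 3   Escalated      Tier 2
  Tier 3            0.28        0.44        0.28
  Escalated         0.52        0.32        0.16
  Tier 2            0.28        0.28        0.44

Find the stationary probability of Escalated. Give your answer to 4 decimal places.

0.3524

Let the stationary distribution be π with π = πP and π_1 + π_2 + π_3 = 1.
π_1 = 0.28·π_1 + 0.52·π_2 + 0.28·π_3
π_2 = 0.44·π_1 + 0.32·π_2 + 0.28·π_3
Solving with the normalization constraint gives π = (0.3646, 0.3524, 0.2830).
So the stationary probability of Escalated is 0.3524.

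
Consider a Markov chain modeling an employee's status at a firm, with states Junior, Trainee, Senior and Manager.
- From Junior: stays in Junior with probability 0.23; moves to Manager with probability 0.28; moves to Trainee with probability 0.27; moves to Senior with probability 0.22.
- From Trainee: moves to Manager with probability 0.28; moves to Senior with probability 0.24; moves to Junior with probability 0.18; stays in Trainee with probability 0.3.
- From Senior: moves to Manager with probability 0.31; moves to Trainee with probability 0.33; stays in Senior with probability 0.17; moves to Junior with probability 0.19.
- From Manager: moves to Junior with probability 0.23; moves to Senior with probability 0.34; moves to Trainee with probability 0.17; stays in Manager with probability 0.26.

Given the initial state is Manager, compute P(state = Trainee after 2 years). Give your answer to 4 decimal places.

0.2695

Propagate the distribution vector 2 years from Manager.
After 0 years: (0.0000, 0.0000, 0.0000, 1.0000)
After 1 year: (0.2300, 0.1700, 0.3400, 0.2600)
After 2 years: (0.2079, 0.2695, 0.2376, 0.2850)
P(in Trainee after 2 years) = 0.2695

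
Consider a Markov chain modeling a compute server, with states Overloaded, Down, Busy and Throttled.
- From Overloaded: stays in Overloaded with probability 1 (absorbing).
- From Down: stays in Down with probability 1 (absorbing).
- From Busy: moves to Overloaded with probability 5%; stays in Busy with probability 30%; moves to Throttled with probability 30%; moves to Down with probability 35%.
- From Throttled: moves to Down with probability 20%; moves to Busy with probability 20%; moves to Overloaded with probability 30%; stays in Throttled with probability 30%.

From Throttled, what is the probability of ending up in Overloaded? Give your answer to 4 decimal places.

Let h(s) be the probability of absorption at Overloaded starting from transient state s. Then h(Overloaded) = 1 and h(Down) = 0. By first-step analysis:
h(Busy) = 0.05·1 + 0.35·0 + 0.3·h(Busy) + 0.3·h(Throttled)
h(Throttled) = 0.3·1 + 0.2·0 + 0.2·h(Busy) + 0.3·h(Throttled)
Solving: h(Busy) = 0.2907, h(Throttled) = 0.5116.
Starting from Throttled, the probability is 0.5116.

0.5116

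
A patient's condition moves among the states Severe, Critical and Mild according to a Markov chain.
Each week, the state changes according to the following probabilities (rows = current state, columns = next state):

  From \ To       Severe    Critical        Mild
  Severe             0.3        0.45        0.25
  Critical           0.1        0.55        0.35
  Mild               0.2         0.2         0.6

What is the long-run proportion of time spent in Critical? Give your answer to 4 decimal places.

0.3770

Let the stationary distribution be π with π = πP and π_1 + π_2 + π_3 = 1.
π_1 = 0.3·π_1 + 0.1·π_2 + 0.2·π_3
π_2 = 0.45·π_1 + 0.55·π_2 + 0.2·π_3
Solving with the normalization constraint gives π = (0.1803, 0.3770, 0.4426).
So the stationary probability of Critical is 0.3770.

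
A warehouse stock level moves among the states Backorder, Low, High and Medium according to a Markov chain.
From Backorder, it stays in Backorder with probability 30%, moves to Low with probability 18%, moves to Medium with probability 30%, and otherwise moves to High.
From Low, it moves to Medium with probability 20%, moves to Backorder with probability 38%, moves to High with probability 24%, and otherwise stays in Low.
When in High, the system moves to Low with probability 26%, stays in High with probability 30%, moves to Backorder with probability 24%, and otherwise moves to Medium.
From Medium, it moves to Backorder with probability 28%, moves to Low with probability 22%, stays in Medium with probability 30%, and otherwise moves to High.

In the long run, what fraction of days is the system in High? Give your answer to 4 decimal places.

Let the stationary distribution be π with π = πP and π_1 + π_2 + π_3 + π_4 = 1.
π_1 = 0.3·π_1 + 0.38·π_2 + 0.24·π_3 + 0.28·π_4
π_2 = 0.18·π_1 + 0.18·π_2 + 0.26·π_3 + 0.22·π_4
π_3 = 0.22·π_1 + 0.24·π_2 + 0.3·π_3 + 0.2·π_4
Solving with the normalization constraint gives π = (0.2973, 0.2093, 0.2381, 0.2553).
So the stationary probability of High is 0.2381.

0.2381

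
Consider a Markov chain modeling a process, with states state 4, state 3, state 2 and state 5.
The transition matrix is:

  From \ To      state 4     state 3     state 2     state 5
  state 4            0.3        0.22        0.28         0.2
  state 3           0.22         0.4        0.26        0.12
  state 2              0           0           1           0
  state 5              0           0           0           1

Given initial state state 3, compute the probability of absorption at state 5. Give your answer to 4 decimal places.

Let h(s) be the probability of absorption at state 5 starting from transient state s. Then h(state 5) = 1 and h(state 2) = 0. By first-step analysis:
h(state 4) = 0.3·h(state 4) + 0.22·h(state 3) + 0.28·0 + 0.2·1
h(state 3) = 0.22·h(state 4) + 0.4·h(state 3) + 0.26·0 + 0.12·1
Solving: h(state 4) = 0.3940, h(state 3) = 0.3445.
Starting from state 3, the probability is 0.3445.

0.3445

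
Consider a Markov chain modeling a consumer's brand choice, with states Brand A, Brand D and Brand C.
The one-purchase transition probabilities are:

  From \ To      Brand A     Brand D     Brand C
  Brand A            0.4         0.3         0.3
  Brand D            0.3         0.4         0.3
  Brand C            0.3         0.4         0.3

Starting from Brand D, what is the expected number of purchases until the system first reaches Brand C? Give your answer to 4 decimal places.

3.3333

Let t(s) be the expected number of purchases to first reach Brand C from state s, with t(Brand C) = 0. Conditioning on the first purchase:
t(Brand A) = 1 + 0.4·t(Brand A) + 0.3·t(Brand D)
t(Brand D) = 1 + 0.3·t(Brand A) + 0.4·t(Brand D)
Solving: t(Brand A) = 3.3333, t(Brand D) = 3.3333.
Expected purchases from Brand D to Brand C: 3.3333.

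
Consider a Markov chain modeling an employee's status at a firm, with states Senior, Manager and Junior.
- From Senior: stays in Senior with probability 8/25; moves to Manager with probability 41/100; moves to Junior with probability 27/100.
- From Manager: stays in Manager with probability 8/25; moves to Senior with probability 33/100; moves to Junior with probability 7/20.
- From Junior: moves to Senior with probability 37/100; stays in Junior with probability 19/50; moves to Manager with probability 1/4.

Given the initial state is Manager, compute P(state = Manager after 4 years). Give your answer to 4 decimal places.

Propagate the distribution vector 4 years from Manager.
After 0 years: (0.0000, 1.0000, 0.0000)
After 1 year: (0.3300, 0.3200, 0.3500)
After 2 years: (0.3407, 0.3252, 0.3341)
After 3 years: (0.3400, 0.3273, 0.3328)
After 4 years: (0.3399, 0.3273, 0.3328)
P(in Manager after 4 years) = 0.3273

0.3273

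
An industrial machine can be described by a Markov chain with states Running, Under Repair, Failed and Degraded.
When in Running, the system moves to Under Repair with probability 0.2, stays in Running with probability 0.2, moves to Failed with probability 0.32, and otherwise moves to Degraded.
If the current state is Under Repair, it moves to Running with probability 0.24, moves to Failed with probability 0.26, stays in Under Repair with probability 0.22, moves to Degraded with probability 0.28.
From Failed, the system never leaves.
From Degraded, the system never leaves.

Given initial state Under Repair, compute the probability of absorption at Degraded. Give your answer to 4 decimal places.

Let h(s) be the probability of absorption at Degraded starting from transient state s. Then h(Degraded) = 1 and h(Failed) = 0. By first-step analysis:
h(Running) = 0.2·h(Running) + 0.2·h(Under Repair) + 0.32·0 + 0.28·1
h(Under Repair) = 0.24·h(Running) + 0.22·h(Under Repair) + 0.26·0 + 0.28·1
Solving: h(Running) = 0.4764, h(Under Repair) = 0.5056.
Starting from Under Repair, the probability is 0.5056.

0.5056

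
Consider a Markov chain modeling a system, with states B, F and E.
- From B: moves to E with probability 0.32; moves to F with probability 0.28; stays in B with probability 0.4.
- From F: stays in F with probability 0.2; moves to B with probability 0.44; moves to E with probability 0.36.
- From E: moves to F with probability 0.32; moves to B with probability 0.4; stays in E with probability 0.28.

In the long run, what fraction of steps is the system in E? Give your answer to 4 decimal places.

0.3181

Let the stationary distribution be π with π = πP and π_1 + π_2 + π_3 = 1.
π_1 = 0.4·π_1 + 0.44·π_2 + 0.4·π_3
π_2 = 0.28·π_1 + 0.2·π_2 + 0.32·π_3
Solving with the normalization constraint gives π = (0.4108, 0.2710, 0.3181).
So the stationary probability of E is 0.3181.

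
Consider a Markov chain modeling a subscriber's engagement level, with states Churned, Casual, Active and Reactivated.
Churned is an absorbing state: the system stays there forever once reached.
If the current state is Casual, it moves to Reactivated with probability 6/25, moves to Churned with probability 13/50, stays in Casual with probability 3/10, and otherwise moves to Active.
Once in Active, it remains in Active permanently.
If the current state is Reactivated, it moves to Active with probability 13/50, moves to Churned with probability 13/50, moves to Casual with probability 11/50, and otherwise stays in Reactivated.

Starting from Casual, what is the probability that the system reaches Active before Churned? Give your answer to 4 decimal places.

0.4523

Let h(s) be the probability of absorption at Active starting from transient state s. Then h(Active) = 1 and h(Churned) = 0. By first-step analysis:
h(Casual) = 0.26·0 + 0.3·h(Casual) + 0.2·1 + 0.24·h(Reactivated)
h(Reactivated) = 0.26·0 + 0.22·h(Casual) + 0.26·1 + 0.26·h(Reactivated)
Solving: h(Casual) = 0.4523, h(Reactivated) = 0.4858.
Starting from Casual, the probability is 0.4523.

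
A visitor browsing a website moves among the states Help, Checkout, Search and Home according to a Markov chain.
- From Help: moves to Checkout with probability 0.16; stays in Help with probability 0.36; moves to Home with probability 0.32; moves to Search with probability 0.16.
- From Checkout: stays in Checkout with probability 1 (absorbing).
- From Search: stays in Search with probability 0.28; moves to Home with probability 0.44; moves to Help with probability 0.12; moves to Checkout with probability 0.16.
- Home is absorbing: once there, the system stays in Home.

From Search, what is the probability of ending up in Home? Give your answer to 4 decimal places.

Let h(s) be the probability of absorption at Home starting from transient state s. Then h(Home) = 1 and h(Checkout) = 0. By first-step analysis:
h(Help) = 0.36·h(Help) + 0.16·0 + 0.16·h(Search) + 0.32·1
h(Search) = 0.12·h(Help) + 0.16·0 + 0.28·h(Search) + 0.44·1
Solving: h(Help) = 0.6812, h(Search) = 0.7246.
Starting from Search, the probability is 0.7246.

0.7246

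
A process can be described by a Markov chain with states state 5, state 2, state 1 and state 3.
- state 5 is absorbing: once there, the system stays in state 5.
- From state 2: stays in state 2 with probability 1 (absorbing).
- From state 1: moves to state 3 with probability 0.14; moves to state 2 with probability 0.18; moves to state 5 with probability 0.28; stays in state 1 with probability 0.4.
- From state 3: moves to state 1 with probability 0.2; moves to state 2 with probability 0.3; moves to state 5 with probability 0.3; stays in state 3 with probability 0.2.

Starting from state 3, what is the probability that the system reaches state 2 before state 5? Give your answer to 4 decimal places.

0.4779

Let h(s) be the probability of absorption at state 2 starting from transient state s. Then h(state 2) = 1 and h(state 5) = 0. By first-step analysis:
h(state 1) = 0.28·0 + 0.18·1 + 0.4·h(state 1) + 0.14·h(state 3)
h(state 3) = 0.3·0 + 0.3·1 + 0.2·h(state 1) + 0.2·h(state 3)
Solving: h(state 1) = 0.4115, h(state 3) = 0.4779.
Starting from state 3, the probability is 0.4779.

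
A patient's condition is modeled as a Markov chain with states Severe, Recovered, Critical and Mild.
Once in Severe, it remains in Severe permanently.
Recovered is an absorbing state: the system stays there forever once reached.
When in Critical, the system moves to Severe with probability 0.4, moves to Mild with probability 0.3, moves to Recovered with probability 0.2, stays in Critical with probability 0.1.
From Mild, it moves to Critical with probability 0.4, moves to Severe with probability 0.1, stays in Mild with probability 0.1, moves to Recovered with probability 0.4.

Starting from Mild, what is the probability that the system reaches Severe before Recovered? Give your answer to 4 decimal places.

Let h(s) be the probability of absorption at Severe starting from transient state s. Then h(Severe) = 1 and h(Recovered) = 0. By first-step analysis:
h(Critical) = 0.4·1 + 0.2·0 + 0.1·h(Critical) + 0.3·h(Mild)
h(Mild) = 0.1·1 + 0.4·0 + 0.4·h(Critical) + 0.1·h(Mild)
Solving: h(Critical) = 0.5652, h(Mild) = 0.3623.
Starting from Mild, the probability is 0.3623.

0.3623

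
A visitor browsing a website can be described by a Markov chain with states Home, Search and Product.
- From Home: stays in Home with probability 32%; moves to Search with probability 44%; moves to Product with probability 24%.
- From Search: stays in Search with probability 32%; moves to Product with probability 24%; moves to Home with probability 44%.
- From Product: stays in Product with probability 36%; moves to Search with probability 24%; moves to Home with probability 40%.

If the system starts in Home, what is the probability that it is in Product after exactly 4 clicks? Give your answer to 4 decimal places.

Propagate the distribution vector 4 clicks from Home.
After 0 clicks: (1.0000, 0.0000, 0.0000)
After 1 click: (0.3200, 0.4400, 0.2400)
After 2 clicks: (0.3920, 0.3392, 0.2688)
After 3 clicks: (0.3822, 0.3455, 0.2723)
After 4 clicks: (0.3832, 0.3441, 0.2727)
P(in Product after 4 clicks) = 0.2727

0.2727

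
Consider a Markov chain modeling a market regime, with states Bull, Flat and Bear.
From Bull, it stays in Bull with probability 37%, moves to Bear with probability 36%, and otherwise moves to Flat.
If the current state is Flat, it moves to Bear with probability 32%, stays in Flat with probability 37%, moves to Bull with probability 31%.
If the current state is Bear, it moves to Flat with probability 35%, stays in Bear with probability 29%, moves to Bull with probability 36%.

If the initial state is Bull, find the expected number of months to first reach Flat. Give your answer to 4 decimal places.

Let t(s) be the expected number of months to first reach Flat from state s, with t(Flat) = 0. Conditioning on the first month:
t(Bull) = 1 + 0.37·t(Bull) + 0.36·t(Bear)
t(Bear) = 1 + 0.36·t(Bull) + 0.29·t(Bear)
Solving: t(Bull) = 3.3680, t(Bear) = 3.1161.
Expected months from Bull to Flat: 3.3680.

3.3680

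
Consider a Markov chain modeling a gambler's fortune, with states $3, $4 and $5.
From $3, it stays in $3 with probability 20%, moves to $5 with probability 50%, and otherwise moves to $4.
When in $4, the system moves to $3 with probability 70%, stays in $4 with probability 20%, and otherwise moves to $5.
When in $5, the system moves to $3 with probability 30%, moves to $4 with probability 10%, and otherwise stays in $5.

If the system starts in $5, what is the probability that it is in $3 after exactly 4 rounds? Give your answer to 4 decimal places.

0.3379

Propagate the distribution vector 4 rounds from $5.
After 0 rounds: (0.0000, 0.0000, 1.0000)
After 1 round: (0.3000, 0.1000, 0.6000)
After 2 rounds: (0.3100, 0.1700, 0.5200)
After 3 rounds: (0.3370, 0.1790, 0.4840)
After 4 rounds: (0.3379, 0.1853, 0.4768)
P(in $3 after 4 rounds) = 0.3379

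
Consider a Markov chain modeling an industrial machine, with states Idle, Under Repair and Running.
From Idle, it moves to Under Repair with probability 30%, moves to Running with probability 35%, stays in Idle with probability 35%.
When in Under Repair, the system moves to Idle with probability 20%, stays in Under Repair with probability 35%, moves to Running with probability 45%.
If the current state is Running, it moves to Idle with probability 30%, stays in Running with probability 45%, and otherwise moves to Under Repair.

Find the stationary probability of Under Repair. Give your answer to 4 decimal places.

0.2936

Let the stationary distribution be π with π = πP and π_1 + π_2 + π_3 = 1.
π_1 = 0.35·π_1 + 0.2·π_2 + 0.3·π_3
π_2 = 0.3·π_1 + 0.35·π_2 + 0.25·π_3
Solving with the normalization constraint gives π = (0.2849, 0.2936, 0.4215).
So the stationary probability of Under Repair is 0.2936.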